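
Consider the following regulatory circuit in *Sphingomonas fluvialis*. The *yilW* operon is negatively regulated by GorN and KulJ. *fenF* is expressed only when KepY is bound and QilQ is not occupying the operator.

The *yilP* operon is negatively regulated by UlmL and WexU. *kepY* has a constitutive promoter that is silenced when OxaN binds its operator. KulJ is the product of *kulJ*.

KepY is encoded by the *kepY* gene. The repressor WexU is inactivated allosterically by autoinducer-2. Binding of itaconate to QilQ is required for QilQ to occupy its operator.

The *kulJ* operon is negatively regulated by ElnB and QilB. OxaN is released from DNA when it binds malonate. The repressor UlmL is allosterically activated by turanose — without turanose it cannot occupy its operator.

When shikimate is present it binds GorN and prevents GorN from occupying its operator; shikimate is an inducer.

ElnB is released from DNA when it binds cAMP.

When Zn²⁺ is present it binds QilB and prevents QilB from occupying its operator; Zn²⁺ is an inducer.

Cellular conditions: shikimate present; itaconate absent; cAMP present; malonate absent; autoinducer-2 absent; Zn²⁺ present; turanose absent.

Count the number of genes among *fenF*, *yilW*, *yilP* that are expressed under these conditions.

0

Itaconate is absent, so QilQ is inactive.
Malonate is absent, so OxaN is active.
With repressor OxaN bound, *kepY* is not transcribed.
So KepY is not produced.
Required activator KepY is absent, so *fenF* is not transcribed.
→ *fenF* is OFF.
Shikimate is present, so GorN is inactive.
cAMP is present, so ElnB is inactive.
Zn²⁺ is present, so QilB is inactive.
With no repressor bound, *kulJ* is transcribed.
So KulJ is produced and active.
With repressor KulJ bound, *yilW* is not transcribed.
→ *yilW* is OFF.
Turanose is absent, so UlmL is inactive.
Autoinducer-2 is absent, so WexU is active.
With repressor WexU bound, *yilP* is not transcribed.
→ *yilP* is OFF.
0 of the 3 genes are transcribed.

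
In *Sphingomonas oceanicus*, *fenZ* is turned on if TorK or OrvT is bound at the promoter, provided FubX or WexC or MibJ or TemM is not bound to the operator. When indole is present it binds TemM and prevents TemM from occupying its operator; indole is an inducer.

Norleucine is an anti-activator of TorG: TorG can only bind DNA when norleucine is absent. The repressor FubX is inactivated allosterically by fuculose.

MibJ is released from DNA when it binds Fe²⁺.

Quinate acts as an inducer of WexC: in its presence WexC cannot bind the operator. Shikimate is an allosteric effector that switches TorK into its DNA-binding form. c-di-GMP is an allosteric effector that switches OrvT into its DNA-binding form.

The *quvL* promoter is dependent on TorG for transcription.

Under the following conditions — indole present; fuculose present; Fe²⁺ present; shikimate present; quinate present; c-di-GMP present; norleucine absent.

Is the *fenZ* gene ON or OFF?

ON

Shikimate is present, so TorK is active.
Fuculose is present, so FubX is inactive.
Quinate is present, so WexC is inactive.
Fe²⁺ is present, so MibJ is inactive.
Indole is present, so TemM is inactive.
c-di-GMP is present, so OrvT is active.
Activator TorK is present, so *fenZ* is transcribed.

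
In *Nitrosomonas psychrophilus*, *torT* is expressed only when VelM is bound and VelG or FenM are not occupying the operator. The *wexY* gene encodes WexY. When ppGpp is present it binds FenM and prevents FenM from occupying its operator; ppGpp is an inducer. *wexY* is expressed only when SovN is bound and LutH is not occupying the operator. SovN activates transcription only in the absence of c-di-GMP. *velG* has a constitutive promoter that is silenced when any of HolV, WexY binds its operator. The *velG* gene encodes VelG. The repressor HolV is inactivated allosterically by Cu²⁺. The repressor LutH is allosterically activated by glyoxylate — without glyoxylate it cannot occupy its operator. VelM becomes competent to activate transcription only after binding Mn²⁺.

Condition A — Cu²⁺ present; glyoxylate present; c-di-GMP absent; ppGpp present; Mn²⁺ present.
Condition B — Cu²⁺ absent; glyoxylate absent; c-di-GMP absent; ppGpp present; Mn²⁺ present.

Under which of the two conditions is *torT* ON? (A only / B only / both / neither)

B only

Condition A:
Cu²⁺ is present, so HolV is inactive.
Glyoxylate is present, so LutH is active.
c-di-GMP is absent, so SovN is active.
With repressor LutH bound, *wexY* is not transcribed.
So WexY is not produced.
With no repressor bound, *velG* is transcribed.
So VelG is produced and active.
ppGpp is present, so FenM is inactive.
Mn²⁺ is present, so VelM is active.
With repressor VelG bound, *torT* is not transcribed.
→ *torT* is OFF in A.
Condition B:
Cu²⁺ is absent, so HolV is active.
Glyoxylate is absent, so LutH is inactive.
c-di-GMP is absent, so SovN is active.
No repressor is bound and SovN is active, so *wexY* is transcribed.
So WexY is produced and active.
With repressor HolV bound, *velG* is not transcribed.
So VelG is not produced.
ppGpp is present, so FenM is inactive.
Mn²⁺ is present, so VelM is active.
No repressor is bound and VelM is active, so *torT* is transcribed.
→ *torT* is ON in B.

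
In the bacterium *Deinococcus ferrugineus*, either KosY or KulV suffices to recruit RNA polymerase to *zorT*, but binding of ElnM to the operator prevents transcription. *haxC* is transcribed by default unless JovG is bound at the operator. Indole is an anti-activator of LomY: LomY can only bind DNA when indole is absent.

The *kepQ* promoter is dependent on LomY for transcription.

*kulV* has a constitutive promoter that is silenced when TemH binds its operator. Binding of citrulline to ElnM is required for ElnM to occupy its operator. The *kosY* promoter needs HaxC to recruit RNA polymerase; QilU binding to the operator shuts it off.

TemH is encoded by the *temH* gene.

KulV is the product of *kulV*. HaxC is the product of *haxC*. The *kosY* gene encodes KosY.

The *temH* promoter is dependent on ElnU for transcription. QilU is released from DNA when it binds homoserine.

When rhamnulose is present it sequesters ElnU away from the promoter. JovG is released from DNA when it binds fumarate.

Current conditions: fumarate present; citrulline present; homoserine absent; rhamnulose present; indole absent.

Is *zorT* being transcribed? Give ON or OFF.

OFF

Homoserine is absent, so QilU is active.
Fumarate is present, so JovG is inactive.
With no repressor bound, *haxC* is transcribed.
So HaxC is produced and active.
With repressor QilU bound, *kosY* is not transcribed.
So KosY is not produced.
Rhamnulose is present, so ElnU is inactive.
Required activator ElnU is absent, so *temH* is not transcribed.
So TemH is not produced.
With no repressor bound, *kulV* is transcribed.
So KulV is produced and active.
Citrulline is present, so ElnM is active.
With repressor ElnM bound, *zorT* is not transcribed.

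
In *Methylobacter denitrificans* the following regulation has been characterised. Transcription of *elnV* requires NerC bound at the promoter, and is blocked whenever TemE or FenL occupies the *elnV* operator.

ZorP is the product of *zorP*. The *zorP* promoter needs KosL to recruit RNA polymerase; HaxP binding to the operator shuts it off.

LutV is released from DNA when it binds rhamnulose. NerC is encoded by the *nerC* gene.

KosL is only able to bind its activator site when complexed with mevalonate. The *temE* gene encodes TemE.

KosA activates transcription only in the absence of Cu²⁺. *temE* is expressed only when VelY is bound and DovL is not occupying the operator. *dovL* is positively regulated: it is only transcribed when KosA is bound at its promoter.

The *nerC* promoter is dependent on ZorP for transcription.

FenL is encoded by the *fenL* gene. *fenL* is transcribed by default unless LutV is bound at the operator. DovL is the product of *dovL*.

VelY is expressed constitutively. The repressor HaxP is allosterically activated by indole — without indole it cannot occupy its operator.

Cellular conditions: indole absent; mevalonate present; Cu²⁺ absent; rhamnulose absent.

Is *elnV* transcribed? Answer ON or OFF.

ON

Indole is absent, so HaxP is inactive.
Mevalonate is present, so KosL is active.
No repressor is bound and KosL is active, so *zorP* is transcribed.
So ZorP is produced and active.
No repressor is bound and ZorP is active, so *nerC* is transcribed.
So NerC is produced and active.
Cu²⁺ is absent, so KosA is active.
No repressor is bound and KosA is active, so *dovL* is transcribed.
So DovL is produced and active.
VelY is produced constitutively and is active.
With repressor DovL bound, *temE* is not transcribed.
So TemE is not produced.
Rhamnulose is absent, so LutV is active.
With repressor LutV bound, *fenL* is not transcribed.
So FenL is not produced.
No repressor is bound and NerC is active, so *elnV* is transcribed.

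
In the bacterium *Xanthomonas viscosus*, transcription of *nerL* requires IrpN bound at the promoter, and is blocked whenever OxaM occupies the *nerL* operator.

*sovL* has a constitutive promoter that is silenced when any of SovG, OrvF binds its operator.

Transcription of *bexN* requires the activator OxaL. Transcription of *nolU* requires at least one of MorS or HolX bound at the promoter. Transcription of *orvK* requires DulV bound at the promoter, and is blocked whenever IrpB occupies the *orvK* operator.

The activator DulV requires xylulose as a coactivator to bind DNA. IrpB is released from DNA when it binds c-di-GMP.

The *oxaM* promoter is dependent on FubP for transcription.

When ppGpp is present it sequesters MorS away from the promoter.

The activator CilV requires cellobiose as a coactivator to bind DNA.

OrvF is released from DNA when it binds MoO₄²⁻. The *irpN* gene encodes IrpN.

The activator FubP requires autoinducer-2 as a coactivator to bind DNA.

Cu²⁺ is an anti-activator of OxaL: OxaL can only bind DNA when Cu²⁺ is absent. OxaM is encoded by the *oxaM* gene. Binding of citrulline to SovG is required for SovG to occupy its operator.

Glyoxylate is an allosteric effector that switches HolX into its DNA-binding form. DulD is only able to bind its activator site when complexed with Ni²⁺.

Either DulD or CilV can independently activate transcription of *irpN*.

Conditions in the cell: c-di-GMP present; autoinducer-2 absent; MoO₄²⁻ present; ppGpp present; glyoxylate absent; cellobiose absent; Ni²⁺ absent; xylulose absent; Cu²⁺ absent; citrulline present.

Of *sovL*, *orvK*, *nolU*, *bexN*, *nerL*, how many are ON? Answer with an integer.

Citrulline is present, so SovG is active.
MoO₄²⁻ is present, so OrvF is inactive.
With repressor SovG bound, *sovL* is not transcribed.
→ *sovL* is OFF.
c-di-GMP is present, so IrpB is inactive.
Xylulose is absent, so DulV is inactive.
Required activator DulV is absent, so *orvK* is not transcribed.
→ *orvK* is OFF.
ppGpp is present, so MorS is inactive.
Glyoxylate is absent, so HolX is inactive.
No activator is available at the *nolU* promoter, so *nolU* is not transcribed.
→ *nolU* is OFF.
Cu²⁺ is absent, so OxaL is active.
No repressor is bound and OxaL is active, so *bexN* is transcribed.
→ *bexN* is ON.
Autoinducer-2 is absent, so FubP is inactive.
Required activator FubP is absent, so *oxaM* is not transcribed.
So OxaM is not produced.
Ni²⁺ is absent, so DulD is inactive.
Cellobiose is absent, so CilV is inactive.
No activator is available at the *irpN* promoter, so *irpN* is not transcribed.
So IrpN is not produced.
Required activator IrpN is absent, so *nerL* is not transcribed.
→ *nerL* is OFF.
1 of the 5 genes is transcribed.

1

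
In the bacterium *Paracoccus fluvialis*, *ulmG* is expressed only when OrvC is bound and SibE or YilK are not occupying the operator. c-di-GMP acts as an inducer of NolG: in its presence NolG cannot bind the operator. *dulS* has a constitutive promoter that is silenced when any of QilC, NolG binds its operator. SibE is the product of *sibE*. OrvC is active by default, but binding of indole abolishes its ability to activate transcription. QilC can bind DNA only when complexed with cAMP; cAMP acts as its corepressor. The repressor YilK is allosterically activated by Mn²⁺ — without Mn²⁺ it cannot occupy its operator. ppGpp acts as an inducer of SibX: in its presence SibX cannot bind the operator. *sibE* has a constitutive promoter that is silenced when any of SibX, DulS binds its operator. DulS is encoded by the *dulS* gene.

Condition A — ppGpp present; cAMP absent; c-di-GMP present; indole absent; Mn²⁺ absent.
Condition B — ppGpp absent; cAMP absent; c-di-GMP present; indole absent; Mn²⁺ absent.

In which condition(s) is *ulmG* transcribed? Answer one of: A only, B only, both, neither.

both

Condition A:
ppGpp is present, so SibX is inactive.
cAMP is absent, so QilC is inactive.
c-di-GMP is present, so NolG is inactive.
With no repressor bound, *dulS* is transcribed.
So DulS is produced and active.
With repressor DulS bound, *sibE* is not transcribed.
So SibE is not produced.
Indole is absent, so OrvC is active.
Mn²⁺ is absent, so YilK is inactive.
No repressor is bound and OrvC is active, so *ulmG* is transcribed.
→ *ulmG* is ON in A.
Condition B:
ppGpp is absent, so SibX is active.
cAMP is absent, so QilC is inactive.
c-di-GMP is present, so NolG is inactive.
With no repressor bound, *dulS* is transcribed.
So DulS is produced and active.
With repressor SibX bound, *sibE* is not transcribed.
So SibE is not produced.
Indole is absent, so OrvC is active.
Mn²⁺ is absent, so YilK is inactive.
No repressor is bound and OrvC is active, so *ulmG* is transcribed.
→ *ulmG* is ON in B.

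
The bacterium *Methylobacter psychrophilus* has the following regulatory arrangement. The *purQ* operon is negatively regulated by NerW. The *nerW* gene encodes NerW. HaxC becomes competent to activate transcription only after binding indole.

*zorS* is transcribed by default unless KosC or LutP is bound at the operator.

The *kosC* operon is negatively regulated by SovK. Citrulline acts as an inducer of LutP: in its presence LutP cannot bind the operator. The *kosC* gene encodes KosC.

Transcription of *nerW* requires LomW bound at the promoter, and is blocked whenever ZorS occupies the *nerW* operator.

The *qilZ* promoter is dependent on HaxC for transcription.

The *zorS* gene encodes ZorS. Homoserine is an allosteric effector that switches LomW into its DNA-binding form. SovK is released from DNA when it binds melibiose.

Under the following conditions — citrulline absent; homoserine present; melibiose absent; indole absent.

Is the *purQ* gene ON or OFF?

Melibiose is absent, so SovK is active.
With repressor SovK bound, *kosC* is not transcribed.
So KosC is not produced.
Citrulline is absent, so LutP is active.
With repressor LutP bound, *zorS* is not transcribed.
So ZorS is not produced.
Homoserine is present, so LomW is active.
No repressor is bound and LomW is active, so *nerW* is transcribed.
So NerW is produced and active.
With repressor NerW bound, *purQ* is not transcribed.

OFF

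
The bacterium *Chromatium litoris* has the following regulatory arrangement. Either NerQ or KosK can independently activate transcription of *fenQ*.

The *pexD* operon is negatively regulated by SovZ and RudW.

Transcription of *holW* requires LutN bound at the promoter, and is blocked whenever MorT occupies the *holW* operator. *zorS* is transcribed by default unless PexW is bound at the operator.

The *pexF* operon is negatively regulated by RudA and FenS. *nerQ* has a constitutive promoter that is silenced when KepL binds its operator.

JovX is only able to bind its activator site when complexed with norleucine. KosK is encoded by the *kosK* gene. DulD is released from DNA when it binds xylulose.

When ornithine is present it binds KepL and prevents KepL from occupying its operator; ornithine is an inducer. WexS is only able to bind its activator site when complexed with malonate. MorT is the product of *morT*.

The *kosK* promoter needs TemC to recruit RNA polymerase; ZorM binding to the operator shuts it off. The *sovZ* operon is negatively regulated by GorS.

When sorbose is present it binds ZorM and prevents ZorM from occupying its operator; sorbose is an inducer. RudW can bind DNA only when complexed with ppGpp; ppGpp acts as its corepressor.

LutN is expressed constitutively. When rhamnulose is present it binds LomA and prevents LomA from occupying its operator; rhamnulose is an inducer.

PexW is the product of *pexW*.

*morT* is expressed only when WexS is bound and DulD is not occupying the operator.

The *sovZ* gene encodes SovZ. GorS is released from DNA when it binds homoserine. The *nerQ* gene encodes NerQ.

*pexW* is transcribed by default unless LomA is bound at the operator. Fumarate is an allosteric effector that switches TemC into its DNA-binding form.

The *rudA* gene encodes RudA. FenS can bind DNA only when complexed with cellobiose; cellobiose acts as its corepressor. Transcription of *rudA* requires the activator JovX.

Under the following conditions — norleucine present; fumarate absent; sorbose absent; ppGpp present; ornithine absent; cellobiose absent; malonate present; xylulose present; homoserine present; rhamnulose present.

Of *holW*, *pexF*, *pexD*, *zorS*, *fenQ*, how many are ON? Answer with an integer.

Malonate is present, so WexS is active.
Xylulose is present, so DulD is inactive.
No repressor is bound and WexS is active, so *morT* is transcribed.
So MorT is produced and active.
LutN is produced constitutively and is active.
With repressor MorT bound, *holW* is not transcribed.
→ *holW* is OFF.
Norleucine is present, so JovX is active.
No repressor is bound and JovX is active, so *rudA* is transcribed.
So RudA is produced and active.
Cellobiose is absent, so FenS is inactive.
With repressor RudA bound, *pexF* is not transcribed.
→ *pexF* is OFF.
Homoserine is present, so GorS is inactive.
With no repressor bound, *sovZ* is transcribed.
So SovZ is produced and active.
ppGpp is present, so RudW is active.
With repressor SovZ bound, *pexD* is not transcribed.
→ *pexD* is OFF.
Rhamnulose is present, so LomA is inactive.
With no repressor bound, *pexW* is transcribed.
So PexW is produced and active.
With repressor PexW bound, *zorS* is not transcribed.
→ *zorS* is OFF.
Ornithine is absent, so KepL is active.
With repressor KepL bound, *nerQ* is not transcribed.
So NerQ is not produced.
Fumarate is absent, so TemC is inactive.
Sorbose is absent, so ZorM is active.
With repressor ZorM bound, *kosK* is not transcribed.
So KosK is not produced.
No activator is available at the *fenQ* promoter, so *fenQ* is not transcribed.
→ *fenQ* is OFF.
0 of the 5 genes are transcribed.

0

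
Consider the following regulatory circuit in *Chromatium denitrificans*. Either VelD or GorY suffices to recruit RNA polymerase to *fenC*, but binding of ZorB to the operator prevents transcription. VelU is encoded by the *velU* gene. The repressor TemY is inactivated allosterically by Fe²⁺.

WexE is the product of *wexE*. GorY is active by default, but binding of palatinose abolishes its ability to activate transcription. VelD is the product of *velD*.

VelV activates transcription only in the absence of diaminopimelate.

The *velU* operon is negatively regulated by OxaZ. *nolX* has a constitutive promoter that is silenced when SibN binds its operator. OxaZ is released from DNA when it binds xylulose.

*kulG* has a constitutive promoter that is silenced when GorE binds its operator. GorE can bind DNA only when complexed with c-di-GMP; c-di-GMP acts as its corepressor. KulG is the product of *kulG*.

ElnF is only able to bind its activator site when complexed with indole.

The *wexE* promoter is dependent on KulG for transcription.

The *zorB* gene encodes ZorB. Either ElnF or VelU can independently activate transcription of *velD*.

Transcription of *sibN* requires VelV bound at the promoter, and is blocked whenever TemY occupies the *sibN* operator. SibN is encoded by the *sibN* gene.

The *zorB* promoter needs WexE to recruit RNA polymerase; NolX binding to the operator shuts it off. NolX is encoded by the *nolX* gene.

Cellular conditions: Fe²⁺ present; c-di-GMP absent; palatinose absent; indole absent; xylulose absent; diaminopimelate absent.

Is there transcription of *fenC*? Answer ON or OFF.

c-di-GMP is absent, so GorE is inactive.
With no repressor bound, *kulG* is transcribed.
So KulG is produced and active.
No repressor is bound and KulG is active, so *wexE* is transcribed.
So WexE is produced and active.
Fe²⁺ is present, so TemY is inactive.
Diaminopimelate is absent, so VelV is active.
No repressor is bound and VelV is active, so *sibN* is transcribed.
So SibN is produced and active.
With repressor SibN bound, *nolX* is not transcribed.
So NolX is not produced.
No repressor is bound and WexE is active, so *zorB* is transcribed.
So ZorB is produced and active.
Indole is absent, so ElnF is inactive.
Xylulose is absent, so OxaZ is active.
With repressor OxaZ bound, *velU* is not transcribed.
So VelU is not produced.
No activator is available at the *velD* promoter, so *velD* is not transcribed.
So VelD is not produced.
Palatinose is absent, so GorY is active.
With repressor ZorB bound, *fenC* is not transcribed.

OFF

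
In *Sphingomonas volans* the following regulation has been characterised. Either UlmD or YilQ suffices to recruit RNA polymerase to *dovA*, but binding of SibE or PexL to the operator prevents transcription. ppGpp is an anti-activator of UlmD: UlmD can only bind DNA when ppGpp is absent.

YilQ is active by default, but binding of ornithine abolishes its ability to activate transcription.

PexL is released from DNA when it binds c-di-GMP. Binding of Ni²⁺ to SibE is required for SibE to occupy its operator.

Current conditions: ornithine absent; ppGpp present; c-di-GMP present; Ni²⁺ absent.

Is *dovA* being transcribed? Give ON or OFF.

ON

Ni²⁺ is absent, so SibE is inactive.
c-di-GMP is present, so PexL is inactive.
ppGpp is present, so UlmD is inactive.
Ornithine is absent, so YilQ is active.
Activator YilQ is present, so *dovA* is transcribed.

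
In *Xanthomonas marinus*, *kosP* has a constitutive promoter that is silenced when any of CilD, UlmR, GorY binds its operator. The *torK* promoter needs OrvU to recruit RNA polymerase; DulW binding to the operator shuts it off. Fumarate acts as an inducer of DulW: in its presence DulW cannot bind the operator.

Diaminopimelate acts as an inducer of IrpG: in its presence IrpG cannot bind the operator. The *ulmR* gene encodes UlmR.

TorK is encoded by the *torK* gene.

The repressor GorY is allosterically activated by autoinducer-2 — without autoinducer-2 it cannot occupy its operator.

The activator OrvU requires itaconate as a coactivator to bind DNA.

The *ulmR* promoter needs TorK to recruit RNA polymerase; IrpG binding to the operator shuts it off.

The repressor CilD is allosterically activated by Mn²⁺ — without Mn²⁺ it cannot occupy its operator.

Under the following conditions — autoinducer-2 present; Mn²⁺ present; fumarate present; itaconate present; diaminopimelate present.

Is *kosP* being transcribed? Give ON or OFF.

OFF

Mn²⁺ is present, so CilD is active.
Fumarate is present, so DulW is inactive.
Itaconate is present, so OrvU is active.
No repressor is bound and OrvU is active, so *torK* is transcribed.
So TorK is produced and active.
Diaminopimelate is present, so IrpG is inactive.
No repressor is bound and TorK is active, so *ulmR* is transcribed.
So UlmR is produced and active.
Autoinducer-2 is present, so GorY is active.
With repressor CilD bound, *kosP* is not transcribed.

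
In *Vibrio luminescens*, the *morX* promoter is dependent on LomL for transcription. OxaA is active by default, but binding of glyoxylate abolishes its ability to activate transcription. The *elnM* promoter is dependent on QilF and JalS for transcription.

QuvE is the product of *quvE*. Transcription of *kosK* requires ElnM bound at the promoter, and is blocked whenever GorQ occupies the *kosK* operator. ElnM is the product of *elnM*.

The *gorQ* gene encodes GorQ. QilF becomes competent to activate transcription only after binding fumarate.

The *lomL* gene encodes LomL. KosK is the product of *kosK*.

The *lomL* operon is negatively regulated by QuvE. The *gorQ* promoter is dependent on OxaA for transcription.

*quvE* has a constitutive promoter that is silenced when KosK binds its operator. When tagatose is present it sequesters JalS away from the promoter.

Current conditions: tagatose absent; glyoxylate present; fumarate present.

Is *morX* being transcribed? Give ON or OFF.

ON

Glyoxylate is present, so OxaA is inactive.
Required activator OxaA is absent, so *gorQ* is not transcribed.
So GorQ is not produced.
Fumarate is present, so QilF is active.
Tagatose is absent, so JalS is active.
No repressor is bound and QilF and JalS are active, so *elnM* is transcribed.
So ElnM is produced and active.
No repressor is bound and ElnM is active, so *kosK* is transcribed.
So KosK is produced and active.
With repressor KosK bound, *quvE* is not transcribed.
So QuvE is not produced.
With no repressor bound, *lomL* is transcribed.
So LomL is produced and active.
No repressor is bound and LomL is active, so *morX* is transcribed.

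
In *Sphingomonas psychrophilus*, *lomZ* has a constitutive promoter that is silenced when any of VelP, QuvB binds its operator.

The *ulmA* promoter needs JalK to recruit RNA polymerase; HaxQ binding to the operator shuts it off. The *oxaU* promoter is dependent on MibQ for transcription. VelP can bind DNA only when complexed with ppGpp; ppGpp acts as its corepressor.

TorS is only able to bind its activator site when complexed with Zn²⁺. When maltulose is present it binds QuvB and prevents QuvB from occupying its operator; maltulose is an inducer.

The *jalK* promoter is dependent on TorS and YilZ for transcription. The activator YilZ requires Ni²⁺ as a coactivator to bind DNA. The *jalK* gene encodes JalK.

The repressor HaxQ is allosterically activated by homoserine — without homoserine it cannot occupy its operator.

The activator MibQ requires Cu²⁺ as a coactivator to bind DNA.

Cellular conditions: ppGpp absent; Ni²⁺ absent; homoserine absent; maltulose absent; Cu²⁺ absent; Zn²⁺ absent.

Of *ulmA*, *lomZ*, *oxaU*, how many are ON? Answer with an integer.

0

Homoserine is absent, so HaxQ is inactive.
Zn²⁺ is absent, so TorS is inactive.
Ni²⁺ is absent, so YilZ is inactive.
Required activator TorS is absent, so *jalK* is not transcribed.
So JalK is not produced.
Required activator JalK is absent, so *ulmA* is not transcribed.
→ *ulmA* is OFF.
ppGpp is absent, so VelP is inactive.
Maltulose is absent, so QuvB is active.
With repressor QuvB bound, *lomZ* is not transcribed.
→ *lomZ* is OFF.
Cu²⁺ is absent, so MibQ is inactive.
Required activator MibQ is absent, so *oxaU* is not transcribed.
→ *oxaU* is OFF.
0 of the 3 genes are transcribed.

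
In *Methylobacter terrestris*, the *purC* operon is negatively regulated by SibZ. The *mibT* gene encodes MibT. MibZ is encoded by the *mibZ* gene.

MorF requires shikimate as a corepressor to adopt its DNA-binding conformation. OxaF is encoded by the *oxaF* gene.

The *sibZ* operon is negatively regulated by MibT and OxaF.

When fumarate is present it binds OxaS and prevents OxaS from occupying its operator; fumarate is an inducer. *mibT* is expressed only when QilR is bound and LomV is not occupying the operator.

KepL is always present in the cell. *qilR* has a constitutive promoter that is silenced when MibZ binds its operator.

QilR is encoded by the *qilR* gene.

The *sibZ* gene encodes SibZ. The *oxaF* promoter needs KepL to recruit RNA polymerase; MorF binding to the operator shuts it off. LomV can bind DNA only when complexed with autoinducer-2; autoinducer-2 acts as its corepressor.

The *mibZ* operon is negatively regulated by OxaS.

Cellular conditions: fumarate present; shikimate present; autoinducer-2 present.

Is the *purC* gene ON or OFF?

OFF

Fumarate is present, so OxaS is inactive.
With no repressor bound, *mibZ* is transcribed.
So MibZ is produced and active.
With repressor MibZ bound, *qilR* is not transcribed.
So QilR is not produced.
Autoinducer-2 is present, so LomV is active.
With repressor LomV bound, *mibT* is not transcribed.
So MibT is not produced.
KepL is produced constitutively and is active.
Shikimate is present, so MorF is active.
With repressor MorF bound, *oxaF* is not transcribed.
So OxaF is not produced.
With no repressor bound, *sibZ* is transcribed.
So SibZ is produced and active.
With repressor SibZ bound, *purC* is not transcribed.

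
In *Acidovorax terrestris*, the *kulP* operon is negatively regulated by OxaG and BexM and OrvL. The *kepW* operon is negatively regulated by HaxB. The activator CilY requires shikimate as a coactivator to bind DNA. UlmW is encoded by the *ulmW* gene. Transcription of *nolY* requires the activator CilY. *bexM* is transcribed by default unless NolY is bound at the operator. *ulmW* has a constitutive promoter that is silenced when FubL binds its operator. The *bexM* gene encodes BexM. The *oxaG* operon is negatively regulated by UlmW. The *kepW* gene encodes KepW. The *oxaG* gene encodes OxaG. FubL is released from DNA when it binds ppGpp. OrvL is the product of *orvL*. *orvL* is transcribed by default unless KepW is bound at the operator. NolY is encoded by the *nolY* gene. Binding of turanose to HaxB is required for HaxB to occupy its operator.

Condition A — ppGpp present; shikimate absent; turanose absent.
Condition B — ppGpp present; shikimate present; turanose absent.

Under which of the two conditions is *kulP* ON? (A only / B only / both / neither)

Condition A:
ppGpp is present, so FubL is inactive.
With no repressor bound, *ulmW* is transcribed.
So UlmW is produced and active.
With repressor UlmW bound, *oxaG* is not transcribed.
So OxaG is not produced.
Shikimate is absent, so CilY is inactive.
Required activator CilY is absent, so *nolY* is not transcribed.
So NolY is not produced.
With no repressor bound, *bexM* is transcribed.
So BexM is produced and active.
Turanose is absent, so HaxB is inactive.
With no repressor bound, *kepW* is transcribed.
So KepW is produced and active.
With repressor KepW bound, *orvL* is not transcribed.
So OrvL is not produced.
With repressor BexM bound, *kulP* is not transcribed.
→ *kulP* is OFF in A.
Condition B:
ppGpp is present, so FubL is inactive.
With no repressor bound, *ulmW* is transcribed.
So UlmW is produced and active.
With repressor UlmW bound, *oxaG* is not transcribed.
So OxaG is not produced.
Shikimate is present, so CilY is active.
No repressor is bound and CilY is active, so *nolY* is transcribed.
So NolY is produced and active.
With repressor NolY bound, *bexM* is not transcribed.
So BexM is not produced.
Turanose is absent, so HaxB is inactive.
With no repressor bound, *kepW* is transcribed.
So KepW is produced and active.
With repressor KepW bound, *orvL* is not transcribed.
So OrvL is not produced.
With no repressor bound, *kulP* is transcribed.
→ *kulP* is ON in B.

B only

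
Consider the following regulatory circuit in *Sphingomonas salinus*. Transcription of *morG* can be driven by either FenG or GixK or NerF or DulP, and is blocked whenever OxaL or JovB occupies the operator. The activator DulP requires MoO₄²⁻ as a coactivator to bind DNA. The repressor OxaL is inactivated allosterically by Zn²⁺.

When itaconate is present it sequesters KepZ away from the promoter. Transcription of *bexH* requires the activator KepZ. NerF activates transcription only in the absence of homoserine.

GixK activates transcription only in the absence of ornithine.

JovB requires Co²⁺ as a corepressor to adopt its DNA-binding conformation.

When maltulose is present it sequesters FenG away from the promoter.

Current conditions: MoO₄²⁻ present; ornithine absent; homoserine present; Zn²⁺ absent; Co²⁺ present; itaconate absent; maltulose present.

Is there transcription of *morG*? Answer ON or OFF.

Zn²⁺ is absent, so OxaL is active.
Maltulose is present, so FenG is inactive.
Ornithine is absent, so GixK is active.
Co²⁺ is present, so JovB is active.
Homoserine is present, so NerF is inactive.
MoO₄²⁻ is present, so DulP is active.
With repressor OxaL bound, *morG* is not transcribed.

OFF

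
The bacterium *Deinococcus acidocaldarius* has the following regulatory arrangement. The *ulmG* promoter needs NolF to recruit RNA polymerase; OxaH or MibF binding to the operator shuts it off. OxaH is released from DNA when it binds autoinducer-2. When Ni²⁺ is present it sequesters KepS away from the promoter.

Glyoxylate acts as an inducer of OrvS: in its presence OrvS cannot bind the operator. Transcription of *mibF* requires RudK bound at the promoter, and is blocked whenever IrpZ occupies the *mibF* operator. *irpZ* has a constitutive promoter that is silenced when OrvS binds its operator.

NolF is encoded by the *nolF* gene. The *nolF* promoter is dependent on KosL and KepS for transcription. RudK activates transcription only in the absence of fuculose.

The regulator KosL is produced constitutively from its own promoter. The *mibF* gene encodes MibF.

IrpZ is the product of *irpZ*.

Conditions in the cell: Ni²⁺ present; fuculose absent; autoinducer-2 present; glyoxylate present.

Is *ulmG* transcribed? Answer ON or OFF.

OFF

Autoinducer-2 is present, so OxaH is inactive.
KosL is produced constitutively and is active.
Ni²⁺ is present, so KepS is inactive.
Required activator KepS is absent, so *nolF* is not transcribed.
So NolF is not produced.
Glyoxylate is present, so OrvS is inactive.
With no repressor bound, *irpZ* is transcribed.
So IrpZ is produced and active.
Fuculose is absent, so RudK is active.
With repressor IrpZ bound, *mibF* is not transcribed.
So MibF is not produced.
Required activator NolF is absent, so *ulmG* is not transcribed.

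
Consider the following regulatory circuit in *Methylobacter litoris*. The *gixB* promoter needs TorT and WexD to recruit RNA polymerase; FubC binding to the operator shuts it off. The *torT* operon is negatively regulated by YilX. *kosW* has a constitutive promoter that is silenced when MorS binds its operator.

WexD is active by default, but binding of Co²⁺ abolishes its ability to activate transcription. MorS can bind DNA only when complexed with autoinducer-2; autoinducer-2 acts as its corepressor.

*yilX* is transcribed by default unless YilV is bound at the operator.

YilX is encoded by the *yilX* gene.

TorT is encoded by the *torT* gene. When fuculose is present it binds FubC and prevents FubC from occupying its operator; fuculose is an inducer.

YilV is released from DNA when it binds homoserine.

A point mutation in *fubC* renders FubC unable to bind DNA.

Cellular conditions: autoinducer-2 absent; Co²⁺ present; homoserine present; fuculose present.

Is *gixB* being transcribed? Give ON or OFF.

Homoserine is present, so YilV is inactive.
With no repressor bound, *yilX* is transcribed.
So YilX is produced and active.
With repressor YilX bound, *torT* is not transcribed.
So TorT is not produced.
FubC is non-functional in this strain, so it has no effect.
Co²⁺ is present, so WexD is inactive.
Required activator TorT is absent, so *gixB* is not transcribed.

OFF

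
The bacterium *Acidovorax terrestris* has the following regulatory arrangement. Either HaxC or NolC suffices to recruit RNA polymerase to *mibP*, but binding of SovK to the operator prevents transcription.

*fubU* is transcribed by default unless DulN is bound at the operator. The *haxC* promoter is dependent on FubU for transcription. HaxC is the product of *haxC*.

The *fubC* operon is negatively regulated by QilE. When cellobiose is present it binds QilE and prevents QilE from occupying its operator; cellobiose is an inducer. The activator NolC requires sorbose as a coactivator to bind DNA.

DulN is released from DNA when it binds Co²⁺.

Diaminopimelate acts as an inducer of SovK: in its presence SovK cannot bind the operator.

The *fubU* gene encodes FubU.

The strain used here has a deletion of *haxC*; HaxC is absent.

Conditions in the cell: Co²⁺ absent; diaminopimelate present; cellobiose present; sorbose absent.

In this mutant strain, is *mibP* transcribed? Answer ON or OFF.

HaxC is non-functional in this strain, so it has no effect.
Diaminopimelate is present, so SovK is inactive.
Sorbose is absent, so NolC is inactive.
No activator is available at the *mibP* promoter, so *mibP* is not transcribed.

OFF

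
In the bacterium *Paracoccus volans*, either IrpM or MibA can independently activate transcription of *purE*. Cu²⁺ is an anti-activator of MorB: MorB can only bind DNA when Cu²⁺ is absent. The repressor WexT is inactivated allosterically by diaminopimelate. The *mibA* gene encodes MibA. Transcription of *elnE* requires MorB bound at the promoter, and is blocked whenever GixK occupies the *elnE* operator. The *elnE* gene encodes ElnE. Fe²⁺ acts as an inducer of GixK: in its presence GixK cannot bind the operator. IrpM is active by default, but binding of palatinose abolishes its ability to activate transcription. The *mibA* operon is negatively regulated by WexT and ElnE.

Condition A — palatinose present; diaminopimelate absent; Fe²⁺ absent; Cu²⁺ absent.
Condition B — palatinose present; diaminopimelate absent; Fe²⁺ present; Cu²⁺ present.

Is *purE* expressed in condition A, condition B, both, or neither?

Condition A:
Palatinose is present, so IrpM is inactive.
Diaminopimelate is absent, so WexT is active.
Fe²⁺ is absent, so GixK is active.
Cu²⁺ is absent, so MorB is active.
With repressor GixK bound, *elnE* is not transcribed.
So ElnE is not produced.
With repressor WexT bound, *mibA* is not transcribed.
So MibA is not produced.
No activator is available at the *purE* promoter, so *purE* is not transcribed.
→ *purE* is OFF in A.
Condition B:
Palatinose is present, so IrpM is inactive.
Diaminopimelate is absent, so WexT is active.
Fe²⁺ is present, so GixK is inactive.
Cu²⁺ is present, so MorB is inactive.
Required activator MorB is absent, so *elnE* is not transcribed.
So ElnE is not produced.
With repressor WexT bound, *mibA* is not transcribed.
So MibA is not produced.
No activator is available at the *purE* promoter, so *purE* is not transcribed.
→ *purE* is OFF in B.

neither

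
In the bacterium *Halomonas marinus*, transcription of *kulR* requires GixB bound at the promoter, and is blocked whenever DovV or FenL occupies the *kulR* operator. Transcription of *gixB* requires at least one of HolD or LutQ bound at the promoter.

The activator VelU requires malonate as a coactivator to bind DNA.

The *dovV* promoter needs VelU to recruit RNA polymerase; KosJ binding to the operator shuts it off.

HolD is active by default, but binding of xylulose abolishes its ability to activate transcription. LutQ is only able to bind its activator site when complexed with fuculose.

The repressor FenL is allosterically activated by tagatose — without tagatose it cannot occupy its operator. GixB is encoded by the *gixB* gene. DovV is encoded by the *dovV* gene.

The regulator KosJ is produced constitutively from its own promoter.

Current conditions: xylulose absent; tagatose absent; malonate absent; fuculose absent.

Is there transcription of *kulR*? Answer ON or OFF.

ON

Xylulose is absent, so HolD is active.
Fuculose is absent, so LutQ is inactive.
Activator HolD is present, so *gixB* is transcribed.
So GixB is produced and active.
KosJ is produced constitutively and is active.
Malonate is absent, so VelU is inactive.
With repressor KosJ bound, *dovV* is not transcribed.
So DovV is not produced.
Tagatose is absent, so FenL is inactive.
No repressor is bound and GixB is active, so *kulR* is transcribed.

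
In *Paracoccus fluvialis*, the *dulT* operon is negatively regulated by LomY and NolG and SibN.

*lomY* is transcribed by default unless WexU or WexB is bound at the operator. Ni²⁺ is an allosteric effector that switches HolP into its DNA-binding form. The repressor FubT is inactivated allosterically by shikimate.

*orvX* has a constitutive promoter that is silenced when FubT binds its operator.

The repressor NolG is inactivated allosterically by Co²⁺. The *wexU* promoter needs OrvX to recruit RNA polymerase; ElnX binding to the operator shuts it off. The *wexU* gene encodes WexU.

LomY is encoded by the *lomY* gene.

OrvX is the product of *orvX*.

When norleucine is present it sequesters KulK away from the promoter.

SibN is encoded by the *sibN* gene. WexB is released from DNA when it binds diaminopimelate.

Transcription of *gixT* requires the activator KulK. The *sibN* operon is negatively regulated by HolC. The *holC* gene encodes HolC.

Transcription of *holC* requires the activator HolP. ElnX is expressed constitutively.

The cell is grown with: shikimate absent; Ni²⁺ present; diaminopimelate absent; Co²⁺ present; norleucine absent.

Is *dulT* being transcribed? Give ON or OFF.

Shikimate is absent, so FubT is active.
With repressor FubT bound, *orvX* is not transcribed.
So OrvX is not produced.
ElnX is produced constitutively and is active.
With repressor ElnX bound, *wexU* is not transcribed.
So WexU is not produced.
Diaminopimelate is absent, so WexB is active.
With repressor WexB bound, *lomY* is not transcribed.
So LomY is not produced.
Co²⁺ is present, so NolG is inactive.
Ni²⁺ is present, so HolP is active.
No repressor is bound and HolP is active, so *holC* is transcribed.
So HolC is produced and active.
With repressor HolC bound, *sibN* is not transcribed.
So SibN is not produced.
With no repressor bound, *dulT* is transcribed.

ON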